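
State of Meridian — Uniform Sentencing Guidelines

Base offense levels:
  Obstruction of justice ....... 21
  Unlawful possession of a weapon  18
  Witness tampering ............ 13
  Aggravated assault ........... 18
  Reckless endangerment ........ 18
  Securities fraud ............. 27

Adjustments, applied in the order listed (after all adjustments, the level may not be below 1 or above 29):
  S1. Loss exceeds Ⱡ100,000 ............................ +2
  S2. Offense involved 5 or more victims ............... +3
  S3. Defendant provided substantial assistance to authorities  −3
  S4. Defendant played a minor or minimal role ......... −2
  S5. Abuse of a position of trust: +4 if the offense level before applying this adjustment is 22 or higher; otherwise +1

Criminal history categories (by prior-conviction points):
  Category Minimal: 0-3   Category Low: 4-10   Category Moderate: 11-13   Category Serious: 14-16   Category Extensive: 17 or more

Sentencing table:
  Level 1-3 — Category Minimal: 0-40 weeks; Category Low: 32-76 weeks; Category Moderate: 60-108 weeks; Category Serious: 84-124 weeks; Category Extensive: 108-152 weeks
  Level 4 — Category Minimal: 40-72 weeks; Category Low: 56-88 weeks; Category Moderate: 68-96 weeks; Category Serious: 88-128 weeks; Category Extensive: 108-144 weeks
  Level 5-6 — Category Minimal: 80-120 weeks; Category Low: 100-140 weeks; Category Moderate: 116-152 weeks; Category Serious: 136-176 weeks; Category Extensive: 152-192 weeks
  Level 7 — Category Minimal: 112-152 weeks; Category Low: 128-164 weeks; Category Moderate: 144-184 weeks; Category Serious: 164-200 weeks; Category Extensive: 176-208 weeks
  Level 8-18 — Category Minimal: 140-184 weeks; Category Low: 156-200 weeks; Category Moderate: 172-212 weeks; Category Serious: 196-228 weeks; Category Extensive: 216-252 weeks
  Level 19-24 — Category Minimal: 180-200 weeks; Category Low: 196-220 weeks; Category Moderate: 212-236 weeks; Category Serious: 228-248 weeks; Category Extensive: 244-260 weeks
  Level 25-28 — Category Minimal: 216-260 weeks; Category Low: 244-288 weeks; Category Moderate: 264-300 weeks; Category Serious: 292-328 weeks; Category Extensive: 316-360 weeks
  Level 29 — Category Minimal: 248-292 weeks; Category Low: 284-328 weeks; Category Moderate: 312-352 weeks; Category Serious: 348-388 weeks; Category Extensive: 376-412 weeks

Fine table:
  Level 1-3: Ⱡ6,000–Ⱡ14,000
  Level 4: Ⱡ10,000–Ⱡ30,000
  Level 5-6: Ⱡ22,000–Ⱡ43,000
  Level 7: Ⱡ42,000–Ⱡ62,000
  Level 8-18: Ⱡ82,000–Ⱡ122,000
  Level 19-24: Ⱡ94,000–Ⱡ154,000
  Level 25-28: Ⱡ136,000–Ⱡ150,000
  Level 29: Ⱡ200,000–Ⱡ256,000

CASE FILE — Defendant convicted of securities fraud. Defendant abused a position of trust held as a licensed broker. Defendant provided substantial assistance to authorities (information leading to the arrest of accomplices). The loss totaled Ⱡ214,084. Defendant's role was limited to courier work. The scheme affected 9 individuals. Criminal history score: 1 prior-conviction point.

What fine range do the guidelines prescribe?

Base offense level for securities fraud: 27.
S1 applies: 27 + 2 = 29.
S2 applies: 29 + 3 = 32.
S3 applies: 32 − 3 = 29.
S4 applies: 29 − 2 = 27.
S5 applies (level before this adjustment is 27 ≥ 22, so +4): 27 + 4 = 31.
Level 31 exceeds the maximum of 29; capped at 29.
Final offense level: 29.
Level 29 falls in the 29 band.
Fine table: Level 29 → Ⱡ200,000–Ⱡ256,000.

Ⱡ200,000–Ⱡ256,000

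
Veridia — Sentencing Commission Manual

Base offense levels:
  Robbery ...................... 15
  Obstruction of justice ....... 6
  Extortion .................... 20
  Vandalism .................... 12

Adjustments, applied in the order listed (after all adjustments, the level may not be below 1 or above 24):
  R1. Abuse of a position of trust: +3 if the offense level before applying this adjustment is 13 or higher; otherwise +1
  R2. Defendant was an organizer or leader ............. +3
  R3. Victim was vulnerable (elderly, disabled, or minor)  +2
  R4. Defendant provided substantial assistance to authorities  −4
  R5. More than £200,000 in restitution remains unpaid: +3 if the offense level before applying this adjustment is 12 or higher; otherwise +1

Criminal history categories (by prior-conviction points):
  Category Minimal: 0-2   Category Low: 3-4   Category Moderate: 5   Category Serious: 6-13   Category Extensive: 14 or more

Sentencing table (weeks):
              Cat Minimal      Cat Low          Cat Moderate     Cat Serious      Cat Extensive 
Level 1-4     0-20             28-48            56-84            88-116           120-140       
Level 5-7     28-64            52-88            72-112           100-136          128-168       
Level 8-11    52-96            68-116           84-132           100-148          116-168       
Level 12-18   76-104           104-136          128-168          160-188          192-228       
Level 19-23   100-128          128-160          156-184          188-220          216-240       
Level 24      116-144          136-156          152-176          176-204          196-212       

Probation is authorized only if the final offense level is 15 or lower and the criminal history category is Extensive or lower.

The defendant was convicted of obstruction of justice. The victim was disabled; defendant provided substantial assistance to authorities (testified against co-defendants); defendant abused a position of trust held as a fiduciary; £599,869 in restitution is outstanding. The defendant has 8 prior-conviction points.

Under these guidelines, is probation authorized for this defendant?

Yes

Base offense level for obstruction of justice: 6.
R1 applies (level before this adjustment is 6 < 13, so +1): 6 + 1 = 7.
R3 applies: 7 + 2 = 9.
R4 applies: 9 − 4 = 5.
R5 applies (level before this adjustment is 5 < 12, so +1): 5 + 1 = 6.
Final offense level: 6.
Criminal history: 8 prior points → Category Serious (6-13).
Level 6 falls in the 5-7 band.
Grid: Level 5-7 × Category Serious = 100-136 weeks.
Probation check: level 6 ≤ 15 and category Serious ≤ Extensive → eligible.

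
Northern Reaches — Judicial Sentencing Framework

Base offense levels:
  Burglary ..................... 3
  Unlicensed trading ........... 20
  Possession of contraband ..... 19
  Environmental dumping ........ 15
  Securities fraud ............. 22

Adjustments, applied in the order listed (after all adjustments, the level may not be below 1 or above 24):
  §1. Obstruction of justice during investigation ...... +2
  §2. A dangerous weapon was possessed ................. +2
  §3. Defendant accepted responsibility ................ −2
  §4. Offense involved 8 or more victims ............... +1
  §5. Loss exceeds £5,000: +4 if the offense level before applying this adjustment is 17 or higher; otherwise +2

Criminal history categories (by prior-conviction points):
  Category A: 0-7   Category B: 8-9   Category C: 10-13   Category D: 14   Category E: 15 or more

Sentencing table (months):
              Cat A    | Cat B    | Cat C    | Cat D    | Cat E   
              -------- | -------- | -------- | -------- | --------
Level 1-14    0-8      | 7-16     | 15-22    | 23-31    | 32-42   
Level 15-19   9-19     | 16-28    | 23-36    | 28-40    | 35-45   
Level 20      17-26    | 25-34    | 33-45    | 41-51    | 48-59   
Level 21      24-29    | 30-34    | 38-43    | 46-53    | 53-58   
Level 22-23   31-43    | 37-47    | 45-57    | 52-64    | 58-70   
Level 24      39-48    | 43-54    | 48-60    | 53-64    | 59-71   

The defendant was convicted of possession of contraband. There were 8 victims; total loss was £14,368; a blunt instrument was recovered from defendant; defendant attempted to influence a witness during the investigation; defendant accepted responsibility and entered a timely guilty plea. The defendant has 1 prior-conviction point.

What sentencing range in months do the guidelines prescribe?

Base offense level for possession of contraband: 19.
§1 applies: 19 + 2 = 21.
§2 applies: 21 + 2 = 23.
§3 applies: 23 − 2 = 21.
§4 applies: 21 + 1 = 22.
§5 applies (level before this adjustment is 22 ≥ 17, so +4): 22 + 4 = 26.
Level 26 exceeds the maximum of 24; capped at 24.
Final offense level: 24.
Criminal history: 1 prior point → Category A (0-7).
Level 24 falls in the 24 band.
Grid: Level 24 × Category A = 39-48 months.

39-48 months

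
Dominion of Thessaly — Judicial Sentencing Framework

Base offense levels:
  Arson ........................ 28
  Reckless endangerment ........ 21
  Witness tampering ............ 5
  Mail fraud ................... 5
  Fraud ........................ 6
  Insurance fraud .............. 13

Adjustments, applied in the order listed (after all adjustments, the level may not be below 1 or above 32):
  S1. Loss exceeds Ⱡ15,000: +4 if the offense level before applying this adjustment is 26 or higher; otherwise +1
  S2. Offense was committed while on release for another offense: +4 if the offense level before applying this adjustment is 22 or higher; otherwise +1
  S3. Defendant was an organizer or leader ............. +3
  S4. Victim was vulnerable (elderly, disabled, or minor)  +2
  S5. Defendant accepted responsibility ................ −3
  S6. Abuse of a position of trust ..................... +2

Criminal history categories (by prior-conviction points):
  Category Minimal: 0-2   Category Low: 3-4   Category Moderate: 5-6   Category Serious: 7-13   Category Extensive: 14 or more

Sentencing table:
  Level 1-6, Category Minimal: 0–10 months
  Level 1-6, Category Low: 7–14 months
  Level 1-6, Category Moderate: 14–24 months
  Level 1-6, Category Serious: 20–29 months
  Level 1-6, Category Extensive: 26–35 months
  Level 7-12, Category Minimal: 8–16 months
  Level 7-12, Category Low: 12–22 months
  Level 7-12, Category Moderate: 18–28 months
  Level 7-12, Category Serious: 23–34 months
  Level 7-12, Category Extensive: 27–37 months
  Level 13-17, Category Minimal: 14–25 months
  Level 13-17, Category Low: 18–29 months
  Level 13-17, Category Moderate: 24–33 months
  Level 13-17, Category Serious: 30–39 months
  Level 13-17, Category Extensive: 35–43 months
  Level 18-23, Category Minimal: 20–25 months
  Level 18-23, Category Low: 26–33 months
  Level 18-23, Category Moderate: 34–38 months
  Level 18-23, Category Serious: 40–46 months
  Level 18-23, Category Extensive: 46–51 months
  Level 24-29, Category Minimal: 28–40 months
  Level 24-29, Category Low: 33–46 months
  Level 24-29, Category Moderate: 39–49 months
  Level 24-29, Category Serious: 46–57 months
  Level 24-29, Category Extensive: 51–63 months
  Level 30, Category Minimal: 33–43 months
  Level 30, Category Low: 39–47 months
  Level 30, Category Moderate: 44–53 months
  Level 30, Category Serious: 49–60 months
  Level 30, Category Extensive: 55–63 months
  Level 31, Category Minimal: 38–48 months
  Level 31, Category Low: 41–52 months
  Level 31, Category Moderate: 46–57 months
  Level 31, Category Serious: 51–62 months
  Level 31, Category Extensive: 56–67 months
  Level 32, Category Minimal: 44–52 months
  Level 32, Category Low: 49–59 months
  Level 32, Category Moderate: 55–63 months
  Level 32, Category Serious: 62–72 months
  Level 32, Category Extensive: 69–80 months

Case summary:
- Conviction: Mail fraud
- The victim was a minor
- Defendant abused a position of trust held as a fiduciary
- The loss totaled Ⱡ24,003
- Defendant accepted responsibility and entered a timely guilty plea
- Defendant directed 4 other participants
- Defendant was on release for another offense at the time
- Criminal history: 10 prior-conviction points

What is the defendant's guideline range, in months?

23-34 months

Base offense level for mail fraud: 5.
S1 applies (level before this adjustment is 5 < 26, so +1): 5 + 1 = 6.
S2 applies (level before this adjustment is 6 < 22, so +1): 6 + 1 = 7.
S3 applies: 7 + 3 = 10.
S4 applies: 10 + 2 = 12.
S5 applies: 12 − 3 = 9.
S6 applies: 9 + 2 = 11.
Final offense level: 11.
Criminal history: 10 prior points → Category Serious (7-13).
Level 11 falls in the 7-12 band.
Grid: Level 7-12 × Category Serious = 23-34 months.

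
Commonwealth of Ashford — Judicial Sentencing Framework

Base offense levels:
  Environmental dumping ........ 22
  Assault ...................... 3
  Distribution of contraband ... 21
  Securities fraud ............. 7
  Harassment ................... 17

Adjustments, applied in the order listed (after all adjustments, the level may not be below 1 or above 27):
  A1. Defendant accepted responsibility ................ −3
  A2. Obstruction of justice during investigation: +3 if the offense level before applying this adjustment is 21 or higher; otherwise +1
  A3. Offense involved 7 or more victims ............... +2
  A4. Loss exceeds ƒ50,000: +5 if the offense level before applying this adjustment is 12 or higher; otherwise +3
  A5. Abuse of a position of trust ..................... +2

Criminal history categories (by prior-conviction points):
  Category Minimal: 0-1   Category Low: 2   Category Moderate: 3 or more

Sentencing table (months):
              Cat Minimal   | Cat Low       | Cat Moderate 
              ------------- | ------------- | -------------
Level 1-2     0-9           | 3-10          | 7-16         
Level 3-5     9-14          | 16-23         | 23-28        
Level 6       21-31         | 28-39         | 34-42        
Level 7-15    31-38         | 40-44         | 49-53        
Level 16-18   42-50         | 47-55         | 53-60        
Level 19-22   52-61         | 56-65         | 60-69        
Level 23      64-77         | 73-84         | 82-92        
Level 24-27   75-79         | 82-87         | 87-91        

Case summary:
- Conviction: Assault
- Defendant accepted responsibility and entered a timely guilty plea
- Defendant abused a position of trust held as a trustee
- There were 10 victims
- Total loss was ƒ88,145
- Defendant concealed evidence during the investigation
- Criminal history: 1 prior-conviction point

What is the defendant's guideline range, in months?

31-38 months

Base offense level for assault: 3.
A1 applies: 3 − 3 = 0.
A2 applies (level before this adjustment is 0 < 21, so +1): 0 + 1 = 1.
A3 applies: 1 + 2 = 3.
A4 applies (level before this adjustment is 3 < 12, so +3): 3 + 3 = 6.
A5 applies: 6 + 2 = 8.
Final offense level: 8.
Criminal history: 1 prior point → Category Minimal (0-1).
Level 8 falls in the 7-15 band.
Grid: Level 7-15 × Category Minimal = 31-38 months.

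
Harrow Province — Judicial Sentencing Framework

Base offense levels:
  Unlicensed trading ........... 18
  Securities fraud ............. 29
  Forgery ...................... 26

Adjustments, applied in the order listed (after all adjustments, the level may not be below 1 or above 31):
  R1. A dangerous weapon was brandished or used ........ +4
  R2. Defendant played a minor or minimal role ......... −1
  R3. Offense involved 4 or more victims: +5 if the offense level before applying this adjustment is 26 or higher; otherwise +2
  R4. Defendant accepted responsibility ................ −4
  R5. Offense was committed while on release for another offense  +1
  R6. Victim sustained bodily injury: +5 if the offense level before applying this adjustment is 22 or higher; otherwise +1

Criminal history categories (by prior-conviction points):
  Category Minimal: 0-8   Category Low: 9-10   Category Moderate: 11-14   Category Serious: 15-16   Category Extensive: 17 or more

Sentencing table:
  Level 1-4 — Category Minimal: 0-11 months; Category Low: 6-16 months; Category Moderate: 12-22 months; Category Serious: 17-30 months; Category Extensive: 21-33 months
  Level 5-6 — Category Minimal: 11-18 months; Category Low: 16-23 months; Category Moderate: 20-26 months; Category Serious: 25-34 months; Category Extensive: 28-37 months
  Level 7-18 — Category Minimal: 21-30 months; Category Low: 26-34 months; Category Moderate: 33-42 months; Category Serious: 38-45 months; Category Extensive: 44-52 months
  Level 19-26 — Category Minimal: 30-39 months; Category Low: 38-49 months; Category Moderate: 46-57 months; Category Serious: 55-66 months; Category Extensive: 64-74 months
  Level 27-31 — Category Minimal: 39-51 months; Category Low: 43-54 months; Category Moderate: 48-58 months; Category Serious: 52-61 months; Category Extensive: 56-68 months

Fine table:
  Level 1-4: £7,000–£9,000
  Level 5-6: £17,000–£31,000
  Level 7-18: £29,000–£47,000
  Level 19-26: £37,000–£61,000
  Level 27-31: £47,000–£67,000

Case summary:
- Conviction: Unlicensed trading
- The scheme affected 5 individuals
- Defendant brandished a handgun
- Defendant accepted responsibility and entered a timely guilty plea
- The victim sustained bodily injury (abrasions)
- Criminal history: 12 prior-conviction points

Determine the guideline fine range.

Base offense level for unlicensed trading: 18.
R1 applies: 18 + 4 = 22.
R2 does not apply.
R3 applies (level before this adjustment is 22 < 26, so +2): 22 + 2 = 24.
R4 applies: 24 − 4 = 20.
R5 does not apply.
R6 applies (level before this adjustment is 20 < 22, so +1): 20 + 1 = 21.
Final offense level: 21.
Level 21 falls in the 19-26 band.
Fine table: Level 19-26 → £37,000–£61,000.

£37,000–£61,000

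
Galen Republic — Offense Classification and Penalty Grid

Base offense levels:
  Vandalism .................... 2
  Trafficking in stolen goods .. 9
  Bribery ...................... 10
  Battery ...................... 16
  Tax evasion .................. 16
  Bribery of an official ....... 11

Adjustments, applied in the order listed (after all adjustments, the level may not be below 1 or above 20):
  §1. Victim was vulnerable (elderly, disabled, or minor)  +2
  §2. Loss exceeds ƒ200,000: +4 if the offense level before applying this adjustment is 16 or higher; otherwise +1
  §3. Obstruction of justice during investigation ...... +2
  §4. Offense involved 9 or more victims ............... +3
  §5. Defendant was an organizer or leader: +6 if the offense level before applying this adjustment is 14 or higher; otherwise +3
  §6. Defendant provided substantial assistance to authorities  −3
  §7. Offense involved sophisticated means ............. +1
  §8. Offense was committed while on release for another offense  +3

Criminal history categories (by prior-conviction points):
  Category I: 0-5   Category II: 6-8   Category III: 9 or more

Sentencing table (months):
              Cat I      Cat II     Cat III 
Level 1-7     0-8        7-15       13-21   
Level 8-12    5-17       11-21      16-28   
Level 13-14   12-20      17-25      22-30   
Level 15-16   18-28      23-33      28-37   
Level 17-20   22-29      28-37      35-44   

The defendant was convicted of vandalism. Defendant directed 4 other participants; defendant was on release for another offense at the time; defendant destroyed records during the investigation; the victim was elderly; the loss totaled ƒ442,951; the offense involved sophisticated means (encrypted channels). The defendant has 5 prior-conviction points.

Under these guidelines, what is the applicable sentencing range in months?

Base offense level for vandalism: 2.
§1 applies: 2 + 2 = 4.
§2 applies (level before this adjustment is 4 < 16, so +1): 4 + 1 = 5.
§3 applies: 5 + 2 = 7.
§4 does not apply.
§5 applies (level before this adjustment is 7 < 14, so +3): 7 + 3 = 10.
§6 does not apply.
§7 applies: 10 + 1 = 11.
§8 applies: 11 + 3 = 14.
Final offense level: 14.
Criminal history: 5 prior points → Category I (0-5).
Level 14 falls in the 13-14 band.
Grid: Level 13-14 × Category I = 12-20 months.

12-20 months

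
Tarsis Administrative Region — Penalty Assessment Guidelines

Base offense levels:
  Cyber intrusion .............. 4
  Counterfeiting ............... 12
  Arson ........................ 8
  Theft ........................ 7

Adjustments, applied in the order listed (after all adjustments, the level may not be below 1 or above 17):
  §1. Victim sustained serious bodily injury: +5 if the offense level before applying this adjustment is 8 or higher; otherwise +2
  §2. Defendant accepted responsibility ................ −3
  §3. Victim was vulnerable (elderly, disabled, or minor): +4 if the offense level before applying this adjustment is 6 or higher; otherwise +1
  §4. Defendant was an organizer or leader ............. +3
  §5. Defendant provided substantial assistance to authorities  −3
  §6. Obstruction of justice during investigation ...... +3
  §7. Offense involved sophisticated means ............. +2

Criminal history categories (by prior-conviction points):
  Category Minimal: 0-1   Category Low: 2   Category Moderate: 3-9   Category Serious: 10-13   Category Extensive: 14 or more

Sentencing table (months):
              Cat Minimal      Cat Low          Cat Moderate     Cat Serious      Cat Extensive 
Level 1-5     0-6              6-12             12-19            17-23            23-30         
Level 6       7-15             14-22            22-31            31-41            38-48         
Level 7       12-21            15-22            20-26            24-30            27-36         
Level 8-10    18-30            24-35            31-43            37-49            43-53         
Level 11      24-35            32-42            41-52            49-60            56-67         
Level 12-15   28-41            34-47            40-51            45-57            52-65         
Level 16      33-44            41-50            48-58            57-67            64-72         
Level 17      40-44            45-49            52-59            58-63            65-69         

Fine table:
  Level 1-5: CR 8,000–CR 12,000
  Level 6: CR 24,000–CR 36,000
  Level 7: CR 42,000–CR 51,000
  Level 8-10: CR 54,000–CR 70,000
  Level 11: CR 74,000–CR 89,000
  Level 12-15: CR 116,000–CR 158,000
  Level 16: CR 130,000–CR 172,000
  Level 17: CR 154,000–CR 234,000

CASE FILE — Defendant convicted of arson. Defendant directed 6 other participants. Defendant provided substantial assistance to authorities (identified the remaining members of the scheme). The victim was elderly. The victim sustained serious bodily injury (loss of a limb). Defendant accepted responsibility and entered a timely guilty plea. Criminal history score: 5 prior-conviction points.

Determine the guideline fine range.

CR 116,000–CR 158,000

Base offense level for arson: 8.
§1 applies (level before this adjustment is 8 ≥ 8, so +5): 8 + 5 = 13.
§2 applies: 13 − 3 = 10.
§3 applies (level before this adjustment is 10 ≥ 6, so +4): 10 + 4 = 14.
§4 applies: 14 + 3 = 17.
§5 applies: 17 − 3 = 14.
§7 does not apply.
Final offense level: 14.
Level 14 falls in the 12-15 band.
Fine table: Level 12-15 → CR 116,000–CR 158,000.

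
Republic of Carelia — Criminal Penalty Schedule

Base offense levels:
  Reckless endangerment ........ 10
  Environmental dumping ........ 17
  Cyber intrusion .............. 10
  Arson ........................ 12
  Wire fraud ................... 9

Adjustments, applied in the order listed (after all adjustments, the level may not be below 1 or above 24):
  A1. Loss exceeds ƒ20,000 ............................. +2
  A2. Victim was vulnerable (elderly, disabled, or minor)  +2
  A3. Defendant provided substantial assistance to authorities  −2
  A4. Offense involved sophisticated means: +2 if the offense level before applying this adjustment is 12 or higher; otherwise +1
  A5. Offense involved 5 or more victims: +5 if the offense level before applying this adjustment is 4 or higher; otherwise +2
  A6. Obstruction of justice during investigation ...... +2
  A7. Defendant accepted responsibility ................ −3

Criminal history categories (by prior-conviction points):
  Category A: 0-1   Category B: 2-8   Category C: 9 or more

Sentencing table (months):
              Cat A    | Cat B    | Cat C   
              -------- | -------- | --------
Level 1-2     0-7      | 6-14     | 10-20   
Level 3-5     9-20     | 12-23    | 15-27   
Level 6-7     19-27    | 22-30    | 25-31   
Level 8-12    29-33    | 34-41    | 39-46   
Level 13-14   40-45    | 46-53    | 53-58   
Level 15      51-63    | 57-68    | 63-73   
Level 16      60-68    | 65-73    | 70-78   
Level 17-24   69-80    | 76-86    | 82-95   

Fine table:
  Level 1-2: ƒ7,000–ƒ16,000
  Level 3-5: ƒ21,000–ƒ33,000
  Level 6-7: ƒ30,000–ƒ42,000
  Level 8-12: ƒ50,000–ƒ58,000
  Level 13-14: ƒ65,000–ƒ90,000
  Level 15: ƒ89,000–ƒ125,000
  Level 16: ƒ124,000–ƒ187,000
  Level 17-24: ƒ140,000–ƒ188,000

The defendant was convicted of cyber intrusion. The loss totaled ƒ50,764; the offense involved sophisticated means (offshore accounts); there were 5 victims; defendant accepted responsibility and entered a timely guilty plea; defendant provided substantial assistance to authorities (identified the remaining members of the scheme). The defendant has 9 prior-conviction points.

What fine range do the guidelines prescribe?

ƒ65,000–ƒ90,000

Base offense level for cyber intrusion: 10.
A1 applies: 10 + 2 = 12.
A3 applies: 12 − 2 = 10.
A4 applies (level before this adjustment is 10 < 12, so +1): 10 + 1 = 11.
A5 applies (level before this adjustment is 11 ≥ 4, so +5): 11 + 5 = 16.
A7 applies: 16 − 3 = 13.
Final offense level: 13.
Level 13 falls in the 13-14 band.
Fine table: Level 13-14 → ƒ65,000–ƒ90,000.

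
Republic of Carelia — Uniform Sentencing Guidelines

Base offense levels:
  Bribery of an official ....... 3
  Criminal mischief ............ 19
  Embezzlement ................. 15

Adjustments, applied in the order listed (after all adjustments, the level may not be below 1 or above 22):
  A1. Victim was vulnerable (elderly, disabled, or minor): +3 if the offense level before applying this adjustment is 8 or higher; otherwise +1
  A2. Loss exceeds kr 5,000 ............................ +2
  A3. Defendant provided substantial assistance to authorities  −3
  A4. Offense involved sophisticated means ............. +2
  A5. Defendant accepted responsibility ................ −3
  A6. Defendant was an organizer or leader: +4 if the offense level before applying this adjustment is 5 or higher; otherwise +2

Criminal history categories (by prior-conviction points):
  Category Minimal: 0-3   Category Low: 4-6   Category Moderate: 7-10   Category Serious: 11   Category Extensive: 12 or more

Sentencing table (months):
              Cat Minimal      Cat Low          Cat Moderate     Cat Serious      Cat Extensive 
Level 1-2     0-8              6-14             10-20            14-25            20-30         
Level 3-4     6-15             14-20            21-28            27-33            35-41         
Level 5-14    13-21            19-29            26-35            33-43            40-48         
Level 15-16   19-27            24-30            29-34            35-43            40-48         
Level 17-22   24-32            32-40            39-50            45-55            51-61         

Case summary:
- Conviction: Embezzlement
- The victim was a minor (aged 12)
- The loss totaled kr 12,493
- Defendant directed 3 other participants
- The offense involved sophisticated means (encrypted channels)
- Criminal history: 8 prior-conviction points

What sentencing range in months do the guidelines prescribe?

39-50 months

Base offense level for embezzlement: 15.
A1 applies (level before this adjustment is 15 ≥ 8, so +3): 15 + 3 = 18.
A2 applies: 18 + 2 = 20.
A3 does not apply.
A4 applies: 20 + 2 = 22.
A6 applies (level before this adjustment is 22 ≥ 5, so +4): 22 + 4 = 26.
Level 26 exceeds the maximum of 22; capped at 22.
Final offense level: 22.
Criminal history: 8 prior points → Category Moderate (7-10).
Level 22 falls in the 17-22 band.
Grid: Level 17-22 × Category Moderate = 39-50 months.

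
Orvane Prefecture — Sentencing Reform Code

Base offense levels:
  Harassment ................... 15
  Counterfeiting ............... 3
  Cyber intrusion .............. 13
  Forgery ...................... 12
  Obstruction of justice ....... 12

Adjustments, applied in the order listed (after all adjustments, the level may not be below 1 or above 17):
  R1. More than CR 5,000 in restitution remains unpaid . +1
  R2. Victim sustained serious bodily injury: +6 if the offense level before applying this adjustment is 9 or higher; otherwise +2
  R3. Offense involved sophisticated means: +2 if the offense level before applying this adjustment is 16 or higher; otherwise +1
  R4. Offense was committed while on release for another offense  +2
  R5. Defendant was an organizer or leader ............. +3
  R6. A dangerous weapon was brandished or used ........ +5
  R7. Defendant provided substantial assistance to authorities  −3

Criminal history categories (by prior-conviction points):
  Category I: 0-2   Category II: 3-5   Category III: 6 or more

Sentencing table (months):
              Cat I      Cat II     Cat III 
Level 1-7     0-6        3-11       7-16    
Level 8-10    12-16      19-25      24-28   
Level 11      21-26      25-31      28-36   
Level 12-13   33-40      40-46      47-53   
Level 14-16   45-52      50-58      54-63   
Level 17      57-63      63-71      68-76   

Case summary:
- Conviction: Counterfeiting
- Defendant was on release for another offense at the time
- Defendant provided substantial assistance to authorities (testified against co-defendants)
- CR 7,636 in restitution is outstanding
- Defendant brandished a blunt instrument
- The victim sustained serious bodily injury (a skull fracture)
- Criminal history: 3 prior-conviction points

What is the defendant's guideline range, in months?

19-25 months

Base offense level for counterfeiting: 3.
R1 applies: 3 + 1 = 4.
R2 applies (level before this adjustment is 4 < 9, so +2): 4 + 2 = 6.
R4 applies: 6 + 2 = 8.
R5 does not apply.
R6 applies: 8 + 5 = 13.
R7 applies: 13 − 3 = 10.
Final offense level: 10.
Criminal history: 3 prior points → Category II (3-5).
Level 10 falls in the 8-10 band.
Grid: Level 8-10 × Category II = 19-25 months.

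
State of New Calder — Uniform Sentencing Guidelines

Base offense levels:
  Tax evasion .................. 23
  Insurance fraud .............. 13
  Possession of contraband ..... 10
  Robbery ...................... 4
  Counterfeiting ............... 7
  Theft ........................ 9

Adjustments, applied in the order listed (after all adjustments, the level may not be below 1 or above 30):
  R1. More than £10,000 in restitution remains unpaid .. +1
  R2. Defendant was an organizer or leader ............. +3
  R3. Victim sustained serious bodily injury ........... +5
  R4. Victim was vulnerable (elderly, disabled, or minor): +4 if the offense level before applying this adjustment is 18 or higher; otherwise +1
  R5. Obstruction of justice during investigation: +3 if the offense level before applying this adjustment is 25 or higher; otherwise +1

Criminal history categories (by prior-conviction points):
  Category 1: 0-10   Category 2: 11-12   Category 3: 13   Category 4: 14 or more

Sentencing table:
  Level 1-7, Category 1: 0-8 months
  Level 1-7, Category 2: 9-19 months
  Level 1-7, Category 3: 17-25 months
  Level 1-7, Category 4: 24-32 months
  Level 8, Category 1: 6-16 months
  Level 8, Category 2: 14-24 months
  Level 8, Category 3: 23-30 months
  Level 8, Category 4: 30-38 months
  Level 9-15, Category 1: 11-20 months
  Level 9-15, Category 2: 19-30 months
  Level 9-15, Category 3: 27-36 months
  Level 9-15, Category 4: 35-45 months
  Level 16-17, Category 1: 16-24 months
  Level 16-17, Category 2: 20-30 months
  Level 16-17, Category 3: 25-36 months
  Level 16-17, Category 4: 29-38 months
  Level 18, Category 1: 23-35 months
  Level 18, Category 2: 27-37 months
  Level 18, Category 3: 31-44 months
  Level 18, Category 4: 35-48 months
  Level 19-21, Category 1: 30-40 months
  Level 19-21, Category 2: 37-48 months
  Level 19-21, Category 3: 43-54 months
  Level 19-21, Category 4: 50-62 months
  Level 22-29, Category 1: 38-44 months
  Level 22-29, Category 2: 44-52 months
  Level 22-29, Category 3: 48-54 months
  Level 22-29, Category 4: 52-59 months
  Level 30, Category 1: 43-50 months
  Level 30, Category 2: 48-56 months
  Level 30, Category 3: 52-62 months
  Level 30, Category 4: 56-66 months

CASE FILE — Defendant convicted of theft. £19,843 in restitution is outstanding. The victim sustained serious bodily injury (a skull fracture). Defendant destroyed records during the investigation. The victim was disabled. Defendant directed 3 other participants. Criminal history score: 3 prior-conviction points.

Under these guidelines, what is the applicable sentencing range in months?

38-44 months

Base offense level for theft: 9.
R1 applies: 9 + 1 = 10.
R2 applies: 10 + 3 = 13.
R3 applies: 13 + 5 = 18.
R4 applies (level before this adjustment is 18 ≥ 18, so +4): 18 + 4 = 22.
R5 applies (level before this adjustment is 22 < 25, so +1): 22 + 1 = 23.
Final offense level: 23.
Criminal history: 3 prior points → Category 1 (0-10).
Level 23 falls in the 22-29 band.
Grid: Level 22-29 × Category 1 = 38-44 months.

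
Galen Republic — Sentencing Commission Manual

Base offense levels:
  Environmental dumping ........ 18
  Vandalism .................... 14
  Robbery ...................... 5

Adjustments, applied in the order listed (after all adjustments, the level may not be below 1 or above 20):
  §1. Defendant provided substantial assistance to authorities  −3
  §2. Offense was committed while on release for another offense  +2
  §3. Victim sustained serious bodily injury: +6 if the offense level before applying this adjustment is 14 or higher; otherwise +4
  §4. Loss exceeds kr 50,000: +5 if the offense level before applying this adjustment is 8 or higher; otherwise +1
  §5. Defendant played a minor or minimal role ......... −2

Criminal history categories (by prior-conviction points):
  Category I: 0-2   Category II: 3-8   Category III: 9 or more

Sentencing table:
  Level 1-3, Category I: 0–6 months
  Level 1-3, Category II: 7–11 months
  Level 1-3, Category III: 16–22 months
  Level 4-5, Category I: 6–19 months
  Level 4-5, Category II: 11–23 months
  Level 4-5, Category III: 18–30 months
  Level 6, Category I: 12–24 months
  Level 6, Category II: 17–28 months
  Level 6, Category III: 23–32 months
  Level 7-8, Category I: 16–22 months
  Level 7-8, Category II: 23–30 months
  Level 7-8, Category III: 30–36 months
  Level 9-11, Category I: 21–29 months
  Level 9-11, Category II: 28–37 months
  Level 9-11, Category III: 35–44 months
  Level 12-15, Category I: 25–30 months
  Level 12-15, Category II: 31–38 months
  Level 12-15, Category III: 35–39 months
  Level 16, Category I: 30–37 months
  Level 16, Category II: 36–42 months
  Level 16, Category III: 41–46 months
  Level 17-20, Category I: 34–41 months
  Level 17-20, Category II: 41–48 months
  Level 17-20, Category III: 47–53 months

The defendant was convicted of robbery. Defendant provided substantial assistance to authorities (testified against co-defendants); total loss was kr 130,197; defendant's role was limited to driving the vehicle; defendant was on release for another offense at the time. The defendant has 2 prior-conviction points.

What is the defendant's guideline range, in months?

0-6 months

Base offense level for robbery: 5.
§1 applies: 5 − 3 = 2.
§2 applies: 2 + 2 = 4.
§3 does not apply.
§4 applies (level before this adjustment is 4 < 8, so +1): 4 + 1 = 5.
§5 applies: 5 − 2 = 3.
Final offense level: 3.
Criminal history: 2 prior points → Category I (0-2).
Level 3 falls in the 1-3 band.
Grid: Level 1-3 × Category I = 0-6 months.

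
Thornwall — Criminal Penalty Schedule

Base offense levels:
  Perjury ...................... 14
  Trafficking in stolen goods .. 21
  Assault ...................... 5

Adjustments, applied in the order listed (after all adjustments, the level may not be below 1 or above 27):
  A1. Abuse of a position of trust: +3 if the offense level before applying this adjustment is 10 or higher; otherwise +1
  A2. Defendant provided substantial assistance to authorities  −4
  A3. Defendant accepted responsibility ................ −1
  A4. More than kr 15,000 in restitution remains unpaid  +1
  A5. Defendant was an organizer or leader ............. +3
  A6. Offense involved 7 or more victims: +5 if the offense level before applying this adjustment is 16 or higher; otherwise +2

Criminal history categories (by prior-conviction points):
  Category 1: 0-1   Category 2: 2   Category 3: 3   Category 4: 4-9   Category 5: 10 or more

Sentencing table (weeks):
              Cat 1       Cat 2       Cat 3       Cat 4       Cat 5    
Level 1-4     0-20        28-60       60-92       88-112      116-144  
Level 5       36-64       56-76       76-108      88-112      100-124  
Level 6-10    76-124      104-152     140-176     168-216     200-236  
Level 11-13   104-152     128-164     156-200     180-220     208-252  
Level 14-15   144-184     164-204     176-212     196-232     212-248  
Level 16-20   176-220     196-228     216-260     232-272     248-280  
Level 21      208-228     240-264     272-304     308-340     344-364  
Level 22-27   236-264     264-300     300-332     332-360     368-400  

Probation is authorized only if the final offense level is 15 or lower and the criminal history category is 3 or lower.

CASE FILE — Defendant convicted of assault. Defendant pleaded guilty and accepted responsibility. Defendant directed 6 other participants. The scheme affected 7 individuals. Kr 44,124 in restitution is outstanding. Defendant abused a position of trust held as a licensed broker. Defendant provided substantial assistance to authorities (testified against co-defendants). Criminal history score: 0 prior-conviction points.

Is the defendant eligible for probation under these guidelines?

Yes

Base offense level for assault: 5.
A1 applies (level before this adjustment is 5 < 10, so +1): 5 + 1 = 6.
A2 applies: 6 − 4 = 2.
A3 applies: 2 − 1 = 1.
A4 applies: 1 + 1 = 2.
A5 applies: 2 + 3 = 5.
A6 applies (level before this adjustment is 5 < 16, so +2): 5 + 2 = 7.
Final offense level: 7.
Criminal history: 0 prior points → Category 1 (0-1).
Level 7 falls in the 6-10 band.
Grid: Level 6-10 × Category 1 = 76-124 weeks.
Probation check: level 7 ≤ 15 and category 1 ≤ 3 → eligible.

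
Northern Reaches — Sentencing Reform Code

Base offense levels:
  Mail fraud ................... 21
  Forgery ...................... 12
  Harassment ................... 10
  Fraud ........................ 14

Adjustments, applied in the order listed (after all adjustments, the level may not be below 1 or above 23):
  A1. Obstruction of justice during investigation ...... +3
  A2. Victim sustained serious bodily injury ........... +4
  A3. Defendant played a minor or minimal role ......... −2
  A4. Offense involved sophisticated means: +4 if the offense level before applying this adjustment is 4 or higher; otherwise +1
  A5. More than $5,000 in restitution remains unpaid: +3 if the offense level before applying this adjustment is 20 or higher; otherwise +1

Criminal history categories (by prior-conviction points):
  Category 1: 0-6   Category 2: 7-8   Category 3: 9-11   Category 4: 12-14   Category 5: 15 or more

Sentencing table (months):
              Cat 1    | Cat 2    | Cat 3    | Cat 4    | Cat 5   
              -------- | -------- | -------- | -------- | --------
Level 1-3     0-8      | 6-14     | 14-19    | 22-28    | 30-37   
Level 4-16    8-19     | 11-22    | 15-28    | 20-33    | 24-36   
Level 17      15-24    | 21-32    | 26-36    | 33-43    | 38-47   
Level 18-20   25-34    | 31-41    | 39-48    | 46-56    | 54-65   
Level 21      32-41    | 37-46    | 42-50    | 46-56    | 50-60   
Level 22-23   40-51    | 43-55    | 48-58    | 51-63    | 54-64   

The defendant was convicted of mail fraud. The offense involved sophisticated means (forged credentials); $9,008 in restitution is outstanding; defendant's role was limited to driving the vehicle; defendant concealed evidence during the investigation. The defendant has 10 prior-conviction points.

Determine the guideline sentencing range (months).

Base offense level for mail fraud: 21.
A1 applies: 21 + 3 = 24.
A3 applies: 24 − 2 = 22.
A4 applies (level before this adjustment is 22 ≥ 4, so +4): 22 + 4 = 26.
A5 applies (level before this adjustment is 26 ≥ 20, so +3): 26 + 3 = 29.
Level 29 exceeds the maximum of 23; capped at 23.
Final offense level: 23.
Criminal history: 10 prior points → Category 3 (9-11).
Level 23 falls in the 22-23 band.
Grid: Level 22-23 × Category 3 = 48-58 months.

48-58 months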